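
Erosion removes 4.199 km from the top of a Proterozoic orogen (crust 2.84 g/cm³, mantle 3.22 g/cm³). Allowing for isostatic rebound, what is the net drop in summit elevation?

0.496 km

Rebound u = e ρ_c/ρ_m = 4.199 km × 2.84/3.22 = 3.703 km.
Net surface drop = e − u = 4.199 km − 3.703 km = e (ρ_m − ρ_c)/ρ_m = 0.496 km.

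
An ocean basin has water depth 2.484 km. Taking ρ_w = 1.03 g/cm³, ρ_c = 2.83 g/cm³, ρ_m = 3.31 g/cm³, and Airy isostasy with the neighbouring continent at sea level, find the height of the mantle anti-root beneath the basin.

9.31 km

Balancing pressure at the compensation depth: replacing crust with seawater at the top is compensated by replacing crust with mantle at the base: d (ρ_c − ρ_w) = a (ρ_m − ρ_c).
a = d (ρ_c − ρ_w)/(ρ_m − ρ_c) = 2.484 km × 1.8/0.48 = 9.31 km.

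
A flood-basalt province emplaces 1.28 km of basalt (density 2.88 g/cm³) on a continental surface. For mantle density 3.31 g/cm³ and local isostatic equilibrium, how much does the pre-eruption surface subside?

Subaerial loading: s = t ρ_load / ρ_m.
s = 1.28 km × 2.88/3.31 = 1.11 km.

1.11 km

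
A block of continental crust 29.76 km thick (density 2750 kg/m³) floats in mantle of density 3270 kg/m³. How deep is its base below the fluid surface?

25 km

Draft d = t ρ_obj/ρ_fluid = 29.76 km × 2750/3270 = 25 km.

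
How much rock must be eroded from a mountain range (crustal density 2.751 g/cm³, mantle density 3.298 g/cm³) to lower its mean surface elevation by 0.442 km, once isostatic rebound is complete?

Net drop Δ = e − u = e − e ρ_c/ρ_m = e (ρ_m − ρ_c)/ρ_m.
e = Δ ρ_m/(ρ_m − ρ_c) = 0.442 km × 3.298/0.547 = 2.66 km.

2.66 km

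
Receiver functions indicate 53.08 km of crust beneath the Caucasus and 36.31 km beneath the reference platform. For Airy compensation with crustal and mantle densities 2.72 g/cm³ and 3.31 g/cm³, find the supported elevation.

Excess crust Δ = 53.08 km − 36.31 km = 16.77 km, split between elevation h and root r with h + r = Δ.
Airy balance ρ_c h = (ρ_m − ρ_c) r gives r = h ρ_c/(ρ_m − ρ_c), so h (1 + ρ_c/(ρ_m − ρ_c)) = Δ, i.e. h = Δ (ρ_m − ρ_c)/ρ_m.
h = 16.77 km × 0.59/3.31 = 2.99 km.

2.99 km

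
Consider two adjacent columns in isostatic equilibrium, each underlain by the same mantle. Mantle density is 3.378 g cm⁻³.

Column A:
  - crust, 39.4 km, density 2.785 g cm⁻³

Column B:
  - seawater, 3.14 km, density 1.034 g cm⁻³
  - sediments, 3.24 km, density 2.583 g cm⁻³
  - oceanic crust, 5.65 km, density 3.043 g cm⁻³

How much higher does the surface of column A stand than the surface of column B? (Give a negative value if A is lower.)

For any compensation level in the mantle, the mantle terms cancel and isostasy reduces to e = (Σt_A − Σt_B) − (Σ(ρt)_A − Σ(ρt)_B) / ρ_m.
Σt_A = 39.4 km; Σt_B = 12.03 km; Σ(ρt)_A = 109.729; Σ(ρt)_B = 28.80863 (in km·g cm⁻³).
e = (39.4 − 12.03) − (109.729 − 28.80863) / 3.378 = 3.41 km.

3.41 km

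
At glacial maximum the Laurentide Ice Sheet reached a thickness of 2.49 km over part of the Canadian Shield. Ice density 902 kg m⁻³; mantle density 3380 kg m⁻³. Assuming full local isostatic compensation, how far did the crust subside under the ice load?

Isostatic balance requires: the ice load ρ_ice t is balanced by mantle displaced below, ρ_m s.
s = t ρ_ice / ρ_m = 2.49 km × 902/3380 = 0.664 km.

0.664 km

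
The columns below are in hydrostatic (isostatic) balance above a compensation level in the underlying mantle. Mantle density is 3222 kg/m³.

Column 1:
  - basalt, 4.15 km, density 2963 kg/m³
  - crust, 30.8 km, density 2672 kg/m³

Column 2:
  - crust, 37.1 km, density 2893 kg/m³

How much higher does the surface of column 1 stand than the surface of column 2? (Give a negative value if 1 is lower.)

For any compensation level in the mantle, the mantle terms cancel and isostasy reduces to e = (Σt_1 − Σt_2) − (Σ(ρt)_1 − Σ(ρt)_2) / ρ_m.
Σt_1 = 34.95 km; Σt_2 = 37.1 km; Σ(ρt)_1 = 94594.05; Σ(ρt)_2 = 107330.3 (in km·kg/m³).
e = (34.95 − 37.1) − (94594.05 − 107330.3) / 3222 = 1.8 km.

1.8 km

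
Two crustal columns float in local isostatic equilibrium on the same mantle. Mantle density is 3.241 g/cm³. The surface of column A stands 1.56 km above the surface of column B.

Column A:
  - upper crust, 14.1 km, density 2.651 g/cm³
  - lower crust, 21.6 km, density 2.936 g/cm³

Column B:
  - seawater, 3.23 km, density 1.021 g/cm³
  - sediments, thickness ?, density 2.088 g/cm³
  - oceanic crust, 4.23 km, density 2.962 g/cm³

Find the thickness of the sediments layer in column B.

1.3 km

Take the compensation level at the base of the deeper column (depth z_c below the surface of column A) and equate Σ ρ_i t_i down to z_c; mantle fills any gap and the z_c terms cancel.
Column A: 14.1×2.651 + 21.6×2.936 + (z_c − 35.7)×3.241
Column B: 1.56×0 + 3.23×1.021 + x×2.088 + 4.23×2.962 + (z_c − 1.56 − 7.46 − x)×3.241
The z_c×3.241 term appears on both sides and cancels. Collect the known terms of each column as K = Σ(ρt)_known − 3.241 × (depth of known layers): K_A = 100.7967 − 3.241×35.7 = −14.907; K_B = 15.82709 − 3.241×(1.56 + 7.46) = −13.40673.
Balance: K_A = K_B − x×(3.241 − 2.088), so x = (K_B − K_A)/(3.241 − 2.088) = 1.50027/1.153 = 1.3 km.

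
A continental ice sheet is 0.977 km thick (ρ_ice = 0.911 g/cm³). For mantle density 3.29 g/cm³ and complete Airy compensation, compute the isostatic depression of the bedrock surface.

Equating mass per unit area of the two columns: the ice load ρ_ice t is balanced by mantle displaced below, ρ_m s.
s = t ρ_ice / ρ_m = 0.977 km × 0.911/3.29 = 0.271 km.

0.271 km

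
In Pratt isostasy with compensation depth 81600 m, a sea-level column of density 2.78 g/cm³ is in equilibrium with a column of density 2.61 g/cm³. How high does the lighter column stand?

ρ_ref D = ρ (D + h) → h = D (ρ_ref − ρ)/ρ.
h = 81600 m × (2.78 − 2.61)/2.61 = 5310 m.

5310 m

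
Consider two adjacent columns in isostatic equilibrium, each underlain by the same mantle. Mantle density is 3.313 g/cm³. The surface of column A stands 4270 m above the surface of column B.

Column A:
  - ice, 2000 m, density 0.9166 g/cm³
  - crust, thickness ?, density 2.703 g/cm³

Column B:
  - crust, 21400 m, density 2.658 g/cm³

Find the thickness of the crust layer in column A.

38300 m

Take the compensation level at the base of the deeper column (depth z_c below the surface of column A) and equate Σ ρ_i t_i down to z_c; mantle fills any gap and the z_c terms cancel.
Column A: 2000×0.9166 + x×2.703 + (z_c − 2000 − x)×3.313
Column B: 4270×0 + 21400×2.658 + (z_c − 4270 − 21400)×3.313
The z_c×3.313 term appears on both sides and cancels. Collect the known terms of each column as K = Σ(ρt)_known − 3.313 × (depth of known layers): K_A = 1833.2 − 3.313×2000 = −4792.8; K_B = 56881.2 − 3.313×(4270 + 21400) = −28163.51.
Balance: K_A − x×(3.313 − 2.703) = K_B, so x = (K_A − K_B)/(3.313 − 2.703) = 23370.7/0.61 = 38300 m.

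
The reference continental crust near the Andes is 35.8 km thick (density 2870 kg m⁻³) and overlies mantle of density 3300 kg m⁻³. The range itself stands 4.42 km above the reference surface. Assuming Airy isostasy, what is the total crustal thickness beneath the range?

Root depth r = h ρ_c / (ρ_m − ρ_c) = 4.42 km × 2870 / 430 = 29.5 km.
Total thickness = T + h + r = 35.8 km + 4.42 km + 29.5 km = 69.7 km.

69.7 km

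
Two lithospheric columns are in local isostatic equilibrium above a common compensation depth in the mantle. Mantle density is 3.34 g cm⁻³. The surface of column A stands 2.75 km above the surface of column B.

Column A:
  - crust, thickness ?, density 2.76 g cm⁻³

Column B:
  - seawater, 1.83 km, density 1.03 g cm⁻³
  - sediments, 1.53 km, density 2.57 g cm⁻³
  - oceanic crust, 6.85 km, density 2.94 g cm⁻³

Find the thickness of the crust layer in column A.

Take the compensation level at the base of the deeper column (depth z_c below the surface of column A) and equate Σ ρ_i t_i down to z_c; mantle fills any gap and the z_c terms cancel.
Column A: x×2.76 + (z_c − 0 − x)×3.34
Column B: 2.75×0 + 1.83×1.03 + 1.53×2.57 + 6.85×2.94 + (z_c − 2.75 − 10.21)×3.34
The z_c×3.34 term appears on both sides and cancels. Collect the known terms of each column as K = Σ(ρt)_known − 3.34 × (depth of known layers): K_A = 0 − 3.34×0 = 0; K_B = 25.956 − 3.34×(2.75 + 10.21) = −17.3304.
Balance: K_A − x×(3.34 − 2.76) = K_B, so x = (K_A − K_B)/(3.34 − 2.76) = 17.3304/0.58 = 29.9 km.

29.9 km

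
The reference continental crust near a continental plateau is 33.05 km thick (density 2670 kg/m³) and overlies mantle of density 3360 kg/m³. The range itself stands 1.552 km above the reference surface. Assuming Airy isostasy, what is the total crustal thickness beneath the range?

40.6 km

Root depth r = h ρ_c / (ρ_m − ρ_c) = 1.552 km × 2670 / 690 = 6.006 km.
Total thickness = T + h + r = 33.05 km + 1.552 km + 6.006 km = 40.6 km.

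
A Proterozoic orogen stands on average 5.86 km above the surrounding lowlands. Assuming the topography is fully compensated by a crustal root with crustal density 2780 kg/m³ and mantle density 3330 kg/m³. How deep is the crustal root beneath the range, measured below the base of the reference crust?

Equating mass per unit area of the two columns: the weight of the topography is balanced by the buoyancy of the root, ρ_c h = (ρ_m − ρ_c) r.
r = h · ρ_c / (ρ_m − ρ_c) = 5.86 km × 2780 / (3330 − 2780) = 29.6 km.

29.6 km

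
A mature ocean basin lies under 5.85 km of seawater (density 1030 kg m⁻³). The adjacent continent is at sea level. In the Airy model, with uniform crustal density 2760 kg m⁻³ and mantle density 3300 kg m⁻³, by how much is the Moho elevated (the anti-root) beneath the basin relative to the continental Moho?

Balancing pressure at the compensation depth: replacing crust with seawater at the top is compensated by replacing crust with mantle at the base: d (ρ_c − ρ_w) = a (ρ_m − ρ_c).
a = d (ρ_c − ρ_w)/(ρ_m − ρ_c) = 5.85 km × 1730/540 = 18.7 km.

18.7 km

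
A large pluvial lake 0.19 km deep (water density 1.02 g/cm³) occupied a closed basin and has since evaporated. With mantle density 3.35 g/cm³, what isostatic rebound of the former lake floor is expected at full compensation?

0.0579 km

u = d ρ_w/ρ_m = 0.19 km × 1.02/3.35 = 0.0579 km.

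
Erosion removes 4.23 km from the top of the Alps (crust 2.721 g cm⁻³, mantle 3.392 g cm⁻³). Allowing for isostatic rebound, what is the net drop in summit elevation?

Rebound u = e ρ_c/ρ_m = 4.23 km × 2.721/3.392 = 3.393 km.
Net surface drop = e − u = 4.23 km − 3.393 km = e (ρ_m − ρ_c)/ρ_m = 0.837 km.

0.837 km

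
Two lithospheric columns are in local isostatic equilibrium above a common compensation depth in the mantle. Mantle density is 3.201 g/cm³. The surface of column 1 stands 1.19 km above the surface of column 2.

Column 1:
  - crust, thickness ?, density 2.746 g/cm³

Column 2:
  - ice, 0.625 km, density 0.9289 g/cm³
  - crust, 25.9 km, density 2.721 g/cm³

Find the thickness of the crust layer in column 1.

Take the compensation level at the base of the deeper column (depth z_c below the surface of column 1) and equate Σ ρ_i t_i down to z_c; mantle fills any gap and the z_c terms cancel.
Column 1: x×2.746 + (z_c − 0 − x)×3.201
Column 2: 1.19×0 + 0.625×0.9289 + 25.9×2.721 + (z_c − 1.19 − 26.525)×3.201
The z_c×3.201 term appears on both sides and cancels. Collect the known terms of each column as K = Σ(ρt)_known − 3.201 × (depth of known layers): K_1 = 0 − 3.201×0 = 0; K_2 = 71.0544625 − 3.201×(1.19 + 26.525) = −17.6612525.
Balance: K_1 − x×(3.201 − 2.746) = K_2, so x = (K_1 − K_2)/(3.201 − 2.746) = 17.6613/0.455 = 38.8 km.

38.8 km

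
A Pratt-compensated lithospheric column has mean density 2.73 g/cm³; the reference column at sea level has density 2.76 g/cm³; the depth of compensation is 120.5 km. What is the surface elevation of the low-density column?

ρ_ref D = ρ (D + h) → h = D (ρ_ref − ρ)/ρ.
h = 120.5 km × (2.76 − 2.73)/2.73 = 1.32 km.

1.32 km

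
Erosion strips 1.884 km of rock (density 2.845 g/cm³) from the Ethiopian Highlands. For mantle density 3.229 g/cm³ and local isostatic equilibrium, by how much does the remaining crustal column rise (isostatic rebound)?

Unloading: uplift u = e ρ_c/ρ_m = 1.884 km × 2.845/3.229 = 1.66 km.

1.66 km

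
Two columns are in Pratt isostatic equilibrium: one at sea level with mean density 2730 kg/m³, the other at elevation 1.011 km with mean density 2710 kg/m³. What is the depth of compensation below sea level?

137 km

ρ_ref D = ρ (D + h) → D (ρ_ref − ρ) = ρ h.
D = ρ h/(ρ_ref − ρ) = 2710 × 1.011 km/(2730 − 2710) = 137 km.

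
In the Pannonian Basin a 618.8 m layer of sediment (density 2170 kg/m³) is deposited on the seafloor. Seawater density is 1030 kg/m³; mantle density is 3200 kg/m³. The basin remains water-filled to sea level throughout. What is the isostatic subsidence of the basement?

325 m

Submarine loading: the sediment displaces seawater, and the subsidence is in turn flooded, so s (ρ_m − ρ_w) = t (ρ_sed − ρ_w).
s = 618.8 m × (2170 − 1030) / (3200 − 1030) = 325 m.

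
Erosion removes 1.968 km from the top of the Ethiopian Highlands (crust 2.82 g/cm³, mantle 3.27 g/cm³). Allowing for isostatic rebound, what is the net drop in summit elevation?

0.271 km

Rebound u = e ρ_c/ρ_m = 1.968 km × 2.82/3.27 = 1.697 km.
Net surface drop = e − u = 1.968 km − 1.697 km = e (ρ_m − ρ_c)/ρ_m = 0.271 km.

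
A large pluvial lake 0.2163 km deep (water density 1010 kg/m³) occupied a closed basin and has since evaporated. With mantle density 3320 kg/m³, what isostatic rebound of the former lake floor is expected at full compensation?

0.0658 km

u = d ρ_w/ρ_m = 0.2163 km × 1010/3320 = 0.0658 km.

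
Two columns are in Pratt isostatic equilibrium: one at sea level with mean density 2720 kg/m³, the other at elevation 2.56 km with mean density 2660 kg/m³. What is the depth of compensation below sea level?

113 km

ρ_ref D = ρ (D + h) → D (ρ_ref − ρ) = ρ h.
D = ρ h/(ρ_ref − ρ) = 2660 × 2.56 km/(2720 − 2660) = 113 km.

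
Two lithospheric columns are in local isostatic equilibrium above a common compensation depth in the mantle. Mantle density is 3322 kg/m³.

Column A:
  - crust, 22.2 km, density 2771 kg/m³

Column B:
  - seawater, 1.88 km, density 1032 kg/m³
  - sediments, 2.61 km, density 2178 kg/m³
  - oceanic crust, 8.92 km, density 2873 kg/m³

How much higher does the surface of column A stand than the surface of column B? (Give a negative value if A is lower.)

For any compensation level in the mantle, the mantle terms cancel and isostasy reduces to e = (Σt_A − Σt_B) − (Σ(ρt)_A − Σ(ρt)_B) / ρ_m.
Σt_A = 22.2 km; Σt_B = 13.41 km; Σ(ρt)_A = 61516.2; Σ(ρt)_B = 33251.9 (in km·kg/m³).
e = (22.2 − 13.41) − (61516.2 − 33251.9) / 3322 = 0.282 km.

0.282 km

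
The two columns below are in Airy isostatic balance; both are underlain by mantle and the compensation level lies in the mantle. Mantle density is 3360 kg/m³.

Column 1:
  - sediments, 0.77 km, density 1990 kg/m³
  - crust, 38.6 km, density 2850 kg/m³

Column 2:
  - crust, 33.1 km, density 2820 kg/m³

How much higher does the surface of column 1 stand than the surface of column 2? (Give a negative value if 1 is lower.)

For any compensation level in the mantle, the mantle terms cancel and isostasy reduces to e = (Σt_1 − Σt_2) − (Σ(ρt)_1 − Σ(ρt)_2) / ρ_m.
Σt_1 = 39.37 km; Σt_2 = 33.1 km; Σ(ρt)_1 = 111542.3; Σ(ρt)_2 = 93342 (in km·kg/m³).
e = (39.37 − 33.1) − (111542.3 − 93342) / 3360 = 0.853 km.

0.853 km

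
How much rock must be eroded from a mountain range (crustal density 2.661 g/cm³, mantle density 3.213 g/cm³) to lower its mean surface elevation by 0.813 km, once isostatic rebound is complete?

4.73 km

Net drop Δ = e − u = e − e ρ_c/ρ_m = e (ρ_m − ρ_c)/ρ_m.
e = Δ ρ_m/(ρ_m − ρ_c) = 0.813 km × 3.213/0.552 = 4.73 km.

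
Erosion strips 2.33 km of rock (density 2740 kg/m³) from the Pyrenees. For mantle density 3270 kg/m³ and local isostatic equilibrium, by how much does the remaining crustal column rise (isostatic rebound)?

Unloading: uplift u = e ρ_c/ρ_m = 2.33 km × 2740/3270 = 1.95 km.

1.95 km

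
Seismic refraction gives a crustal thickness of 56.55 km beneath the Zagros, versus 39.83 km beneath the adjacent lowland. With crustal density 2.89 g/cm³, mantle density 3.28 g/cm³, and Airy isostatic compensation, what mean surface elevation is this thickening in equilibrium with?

Excess crust Δ = 56.55 km − 39.83 km = 16.72 km, split between elevation h and root r with h + r = Δ.
Airy balance ρ_c h = (ρ_m − ρ_c) r gives r = h ρ_c/(ρ_m − ρ_c), so h (1 + ρ_c/(ρ_m − ρ_c)) = Δ, i.e. h = Δ (ρ_m − ρ_c)/ρ_m.
h = 16.72 km × 0.39/3.28 = 1.99 km.

1.99 km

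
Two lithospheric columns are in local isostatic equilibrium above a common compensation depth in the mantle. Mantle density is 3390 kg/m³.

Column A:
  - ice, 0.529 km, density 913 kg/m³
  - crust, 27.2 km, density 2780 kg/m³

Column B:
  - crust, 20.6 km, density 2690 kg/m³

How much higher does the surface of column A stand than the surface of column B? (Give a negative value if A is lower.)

1.03 km

For any compensation level in the mantle, the mantle terms cancel and isostasy reduces to e = (Σt_A − Σt_B) − (Σ(ρt)_A − Σ(ρt)_B) / ρ_m.
Σt_A = 27.729 km; Σt_B = 20.6 km; Σ(ρt)_A = 76098.977; Σ(ρt)_B = 55414 (in km·kg/m³).
e = (27.729 − 20.6) − (76098.977 − 55414) / 3390 = 1.03 km.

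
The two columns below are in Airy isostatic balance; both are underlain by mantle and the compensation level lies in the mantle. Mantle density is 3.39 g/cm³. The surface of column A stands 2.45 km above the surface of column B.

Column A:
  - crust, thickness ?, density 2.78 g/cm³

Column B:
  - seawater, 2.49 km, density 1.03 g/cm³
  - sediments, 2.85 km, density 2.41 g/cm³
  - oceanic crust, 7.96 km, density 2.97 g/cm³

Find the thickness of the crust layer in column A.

33.3 km

Take the compensation level at the base of the deeper column (depth z_c below the surface of column A) and equate Σ ρ_i t_i down to z_c; mantle fills any gap and the z_c terms cancel.
Column A: x×2.78 + (z_c − 0 − x)×3.39
Column B: 2.45×0 + 2.49×1.03 + 2.85×2.41 + 7.96×2.97 + (z_c − 2.45 − 13.3)×3.39
The z_c×3.39 term appears on both sides and cancels. Collect the known terms of each column as K = Σ(ρt)_known − 3.39 × (depth of known layers): K_A = 0 − 3.39×0 = 0; K_B = 33.0744 − 3.39×(2.45 + 13.3) = −20.3181.
Balance: K_A − x×(3.39 − 2.78) = K_B, so x = (K_A − K_B)/(3.39 − 2.78) = 20.3181/0.61 = 33.3 km.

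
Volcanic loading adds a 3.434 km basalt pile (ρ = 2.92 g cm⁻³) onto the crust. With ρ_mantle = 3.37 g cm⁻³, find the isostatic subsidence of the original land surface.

2.98 km

Subaerial loading: s = t ρ_load / ρ_m.
s = 3.434 km × 2.92/3.37 = 2.98 km.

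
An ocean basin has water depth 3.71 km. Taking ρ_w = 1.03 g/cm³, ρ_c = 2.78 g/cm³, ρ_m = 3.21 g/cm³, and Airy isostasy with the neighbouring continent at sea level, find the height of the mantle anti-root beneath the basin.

15.1 km

By Archimedes' principle applied to the lithosphere: replacing crust with seawater at the top is compensated by replacing crust with mantle at the base: d (ρ_c − ρ_w) = a (ρ_m − ρ_c).
a = d (ρ_c − ρ_w)/(ρ_m − ρ_c) = 3.71 km × 1.75/0.43 = 15.1 km.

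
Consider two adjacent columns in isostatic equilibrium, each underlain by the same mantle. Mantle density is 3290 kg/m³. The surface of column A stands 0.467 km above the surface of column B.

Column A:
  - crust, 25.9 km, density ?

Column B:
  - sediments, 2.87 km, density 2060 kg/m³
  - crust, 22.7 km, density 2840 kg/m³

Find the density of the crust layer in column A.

Take the compensation level at the base of the deeper column (depth z_c below the surface of column A) and equate Σ ρ_i t_i down to z_c; mantle fills any gap and the z_c terms cancel.
Column A: 25.9×ρ + (z_c − 25.9)×3290
Column B: 0.467×0 + 2.87×2060 + 22.7×2840 + (z_c − 0.467 − 25.57)×3290
The z_c×3290 term appears on both sides and cancels. Collect the known terms of each column as K = Σ(ρt)_known − 3290 × (depth of known layers): K_A = 0 − 3290×25.9 = −85211; K_B = 70380.2 − 3290×(0.467 + 25.57) = −15281.53.
Balance: K_A + 25.9×ρ = K_B, so ρ = (K_B − K_A)/25.9 = 69929.5/25.9 = 2700 kg/m³.

2700 kg/m³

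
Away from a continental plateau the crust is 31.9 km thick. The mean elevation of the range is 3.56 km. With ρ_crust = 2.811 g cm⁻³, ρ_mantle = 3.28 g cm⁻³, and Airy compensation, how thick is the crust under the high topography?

Root depth r = h ρ_c / (ρ_m − ρ_c) = 3.56 km × 2.811 / 0.469 = 21.34 km.
Total thickness = T + h + r = 31.9 km + 3.56 km + 21.34 km = 56.8 km.

56.8 km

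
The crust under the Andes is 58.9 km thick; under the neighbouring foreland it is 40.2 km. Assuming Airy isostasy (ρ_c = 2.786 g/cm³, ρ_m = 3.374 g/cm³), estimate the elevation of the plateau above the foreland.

3.26 km

Excess crust Δ = 58.9 km − 40.2 km = 18.7 km, split between elevation h and root r with h + r = Δ.
Airy balance ρ_c h = (ρ_m − ρ_c) r gives r = h ρ_c/(ρ_m − ρ_c), so h (1 + ρ_c/(ρ_m − ρ_c)) = Δ, i.e. h = Δ (ρ_m − ρ_c)/ρ_m.
h = 18.7 km × 0.588/3.374 = 3.26 km.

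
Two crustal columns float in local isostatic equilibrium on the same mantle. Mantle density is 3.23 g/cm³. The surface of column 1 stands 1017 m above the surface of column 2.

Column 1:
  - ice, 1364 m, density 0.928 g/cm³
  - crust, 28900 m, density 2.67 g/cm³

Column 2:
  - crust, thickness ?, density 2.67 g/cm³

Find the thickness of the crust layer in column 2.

28600 m

Take the compensation level at the base of the deeper column (depth z_c below the surface of column 1) and equate Σ ρ_i t_i down to z_c; mantle fills any gap and the z_c terms cancel.
Column 1: 1364×0.928 + 28900×2.67 + (z_c − 30264)×3.23
Column 2: 1017×0 + x×2.67 + (z_c − 1017 − 0 − x)×3.23
The z_c×3.23 term appears on both sides and cancels. Collect the known terms of each column as K = Σ(ρt)_known − 3.23 × (depth of known layers): K_1 = 78428.792 − 3.23×30264 = −19323.928; K_2 = 0 − 3.23×(1017 + 0) = −3284.91.
Balance: K_1 = K_2 − x×(3.23 − 2.67), so x = (K_2 − K_1)/(3.23 − 2.67) = 16039/0.56 = 28600 m.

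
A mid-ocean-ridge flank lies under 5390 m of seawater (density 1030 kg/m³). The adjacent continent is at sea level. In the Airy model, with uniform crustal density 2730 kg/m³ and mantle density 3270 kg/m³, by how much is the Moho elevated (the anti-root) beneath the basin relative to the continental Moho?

17000 m

Equating mass per unit area of the two columns: replacing crust with seawater at the top is compensated by replacing crust with mantle at the base: d (ρ_c − ρ_w) = a (ρ_m − ρ_c).
a = d (ρ_c − ρ_w)/(ρ_m − ρ_c) = 5390 m × 1700/540 = 17000 m.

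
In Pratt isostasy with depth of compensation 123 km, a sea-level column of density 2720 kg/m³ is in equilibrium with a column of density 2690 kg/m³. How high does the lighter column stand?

1.37 km

ρ_ref D = ρ (D + h) → h = D (ρ_ref − ρ)/ρ.
h = 123 km × (2720 − 2690)/2690 = 1.37 km.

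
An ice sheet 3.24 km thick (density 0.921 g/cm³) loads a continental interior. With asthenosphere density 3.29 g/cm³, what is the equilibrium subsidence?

By Archimedes' principle applied to the lithosphere: the ice load ρ_ice t is balanced by mantle displaced below, ρ_m s.
s = t ρ_ice / ρ_m = 3.24 km × 0.921/3.29 = 0.907 km.

0.907 km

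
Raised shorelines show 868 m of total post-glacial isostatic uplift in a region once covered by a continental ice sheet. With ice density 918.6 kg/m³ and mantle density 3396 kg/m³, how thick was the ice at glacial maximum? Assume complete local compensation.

3210 m

u = t ρ_ice/ρ_m → t = u ρ_m/ρ_ice = 868 m × 3396/918.6 = 3210 m.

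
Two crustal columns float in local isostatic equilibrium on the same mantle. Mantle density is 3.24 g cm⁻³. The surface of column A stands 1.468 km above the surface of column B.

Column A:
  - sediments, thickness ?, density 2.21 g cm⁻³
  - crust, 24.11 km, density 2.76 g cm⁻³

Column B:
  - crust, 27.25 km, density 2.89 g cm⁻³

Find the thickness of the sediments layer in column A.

Take the compensation level at the base of the deeper column (depth z_c below the surface of column A) and equate Σ ρ_i t_i down to z_c; mantle fills any gap and the z_c terms cancel.
Column A: x×2.21 + 24.11×2.76 + (z_c − 24.11 − x)×3.24
Column B: 1.468×0 + 27.25×2.89 + (z_c − 1.468 − 27.25)×3.24
The z_c×3.24 term appears on both sides and cancels. Collect the known terms of each column as K = Σ(ρt)_known − 3.24 × (depth of known layers): K_A = 66.5436 − 3.24×24.11 = −11.5728; K_B = 78.7525 − 3.24×(1.468 + 27.25) = −14.29382.
Balance: K_A − x×(3.24 − 2.21) = K_B, so x = (K_A − K_B)/(3.24 − 2.21) = 2.72102/1.03 = 2.64 km.

2.64 km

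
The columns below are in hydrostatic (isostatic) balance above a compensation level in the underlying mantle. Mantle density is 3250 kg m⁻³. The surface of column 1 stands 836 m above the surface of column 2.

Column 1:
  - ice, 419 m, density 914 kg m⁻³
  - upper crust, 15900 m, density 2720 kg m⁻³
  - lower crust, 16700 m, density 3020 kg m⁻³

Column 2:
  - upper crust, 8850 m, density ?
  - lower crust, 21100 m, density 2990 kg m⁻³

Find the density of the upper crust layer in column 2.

Take the compensation level at the base of the deeper column (depth z_c below the surface of column 1) and equate Σ ρ_i t_i down to z_c; mantle fills any gap and the z_c terms cancel.
Column 1: 419×914 + 15900×2720 + 16700×3020 + (z_c − 33019)×3250
Column 2: 836×0 + 8850×ρ + 21100×2990 + (z_c − 836 − 29950)×3250
The z_c×3250 term appears on both sides and cancels. Collect the known terms of each column as K = Σ(ρt)_known − 3250 × (depth of known layers): K_1 = 94064966 − 3250×33019 = −13246784; K_2 = 63089000 − 3250×(836 + 29950) = −36965500.
Balance: K_1 = K_2 + 8850×ρ, so ρ = (K_1 − K_2)/8850 = 23718700/8850 = 2680 kg m⁻³.

2680 kg m⁻³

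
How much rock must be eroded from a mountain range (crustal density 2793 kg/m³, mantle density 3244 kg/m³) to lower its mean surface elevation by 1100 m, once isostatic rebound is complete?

7910 m

Net drop Δ = e − u = e − e ρ_c/ρ_m = e (ρ_m − ρ_c)/ρ_m.
e = Δ ρ_m/(ρ_m − ρ_c) = 1100 m × 3244/451 = 7910 m.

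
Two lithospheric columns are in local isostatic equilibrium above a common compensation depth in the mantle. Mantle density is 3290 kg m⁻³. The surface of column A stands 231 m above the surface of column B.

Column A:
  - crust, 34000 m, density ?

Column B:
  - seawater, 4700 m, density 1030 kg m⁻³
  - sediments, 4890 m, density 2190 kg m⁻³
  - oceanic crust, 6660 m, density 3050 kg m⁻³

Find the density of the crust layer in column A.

2750 kg m⁻³

Take the compensation level at the base of the deeper column (depth z_c below the surface of column A) and equate Σ ρ_i t_i down to z_c; mantle fills any gap and the z_c terms cancel.
Column A: 34000×ρ + (z_c − 34000)×3290
Column B: 231×0 + 4700×1030 + 4890×2190 + 6660×3050 + (z_c − 231 − 16250)×3290
The z_c×3290 term appears on both sides and cancels. Collect the known terms of each column as K = Σ(ρt)_known − 3290 × (depth of known layers): K_A = 0 − 3290×34000 = −111860000; K_B = 35863100 − 3290×(231 + 16250) = −18359390.
Balance: K_A + 34000×ρ = K_B, so ρ = (K_B − K_A)/34000 = 93500600/34000 = 2750 kg m⁻³.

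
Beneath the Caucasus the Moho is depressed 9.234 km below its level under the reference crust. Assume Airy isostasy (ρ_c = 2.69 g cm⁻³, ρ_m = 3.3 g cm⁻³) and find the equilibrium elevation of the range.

2.09 km

Isostatic balance requires: ρ_c h = (ρ_m − ρ_c) r.
h = r (ρ_m − ρ_c) / ρ_c = 9.234 km × (3.3 − 2.69) / 2.69 = 2.09 km.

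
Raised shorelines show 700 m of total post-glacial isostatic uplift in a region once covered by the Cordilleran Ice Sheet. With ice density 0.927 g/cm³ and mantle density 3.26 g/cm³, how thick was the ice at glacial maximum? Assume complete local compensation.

2460 m

u = t ρ_ice/ρ_m → t = u ρ_m/ρ_ice = 700 m × 3.26/0.927 = 2460 m.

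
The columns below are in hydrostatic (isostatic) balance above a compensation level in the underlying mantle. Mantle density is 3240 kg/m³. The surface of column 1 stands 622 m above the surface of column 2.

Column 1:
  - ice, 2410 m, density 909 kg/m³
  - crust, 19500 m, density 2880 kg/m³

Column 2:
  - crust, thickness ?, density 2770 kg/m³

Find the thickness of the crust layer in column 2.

Take the compensation level at the base of the deeper column (depth z_c below the surface of column 1) and equate Σ ρ_i t_i down to z_c; mantle fills any gap and the z_c terms cancel.
Column 1: 2410×909 + 19500×2880 + (z_c − 21910)×3240
Column 2: 622×0 + x×2770 + (z_c − 622 − 0 − x)×3240
The z_c×3240 term appears on both sides and cancels. Collect the known terms of each column as K = Σ(ρt)_known − 3240 × (depth of known layers): K_1 = 58350690 − 3240×21910 = −12637710; K_2 = 0 − 3240×(622 + 0) = −2015280.
Balance: K_1 = K_2 − x×(3240 − 2770), so x = (K_2 − K_1)/(3240 − 2770) = 10622400/470 = 22600 m.

22600 m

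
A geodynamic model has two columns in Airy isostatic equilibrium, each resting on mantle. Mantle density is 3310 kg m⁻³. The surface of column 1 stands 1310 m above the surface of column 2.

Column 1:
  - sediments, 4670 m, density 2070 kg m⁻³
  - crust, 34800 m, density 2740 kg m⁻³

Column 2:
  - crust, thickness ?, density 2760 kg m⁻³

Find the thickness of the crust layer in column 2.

38700 m

Take the compensation level at the base of the deeper column (depth z_c below the surface of column 1) and equate Σ ρ_i t_i down to z_c; mantle fills any gap and the z_c terms cancel.
Column 1: 4670×2070 + 34800×2740 + (z_c − 39470)×3310
Column 2: 1310×0 + x×2760 + (z_c − 1310 − 0 − x)×3310
The z_c×3310 term appears on both sides and cancels. Collect the known terms of each column as K = Σ(ρt)_known − 3310 × (depth of known layers): K_1 = 105018900 − 3310×39470 = −25626800; K_2 = 0 − 3310×(1310 + 0) = −4336100.
Balance: K_1 = K_2 − x×(3310 − 2760), so x = (K_2 − K_1)/(3310 − 2760) = 21290700/550 = 38700 m.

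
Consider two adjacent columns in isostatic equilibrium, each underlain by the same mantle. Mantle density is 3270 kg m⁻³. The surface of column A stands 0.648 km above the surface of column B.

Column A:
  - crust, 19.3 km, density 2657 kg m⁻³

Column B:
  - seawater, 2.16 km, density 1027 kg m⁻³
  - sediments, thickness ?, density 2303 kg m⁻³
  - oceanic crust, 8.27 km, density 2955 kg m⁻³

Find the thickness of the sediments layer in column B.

Take the compensation level at the base of the deeper column (depth z_c below the surface of column A) and equate Σ ρ_i t_i down to z_c; mantle fills any gap and the z_c terms cancel.
Column A: 19.3×2657 + (z_c − 19.3)×3270
Column B: 0.648×0 + 2.16×1027 + x×2303 + 8.27×2955 + (z_c − 0.648 − 10.43 − x)×3270
The z_c×3270 term appears on both sides and cancels. Collect the known terms of each column as K = Σ(ρt)_known − 3270 × (depth of known layers): K_A = 51280.1 − 3270×19.3 = −11830.9; K_B = 26656.17 − 3270×(0.648 + 10.43) = −9568.89.
Balance: K_A = K_B − x×(3270 − 2303), so x = (K_B − K_A)/(3270 − 2303) = 2262.01/967 = 2.34 km.

2.34 km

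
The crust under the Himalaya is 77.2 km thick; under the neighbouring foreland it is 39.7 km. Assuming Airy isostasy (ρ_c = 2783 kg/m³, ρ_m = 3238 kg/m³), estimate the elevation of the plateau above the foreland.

Excess crust Δ = 77.2 km − 39.7 km = 37.5 km, split between elevation h and root r with h + r = Δ.
Airy balance ρ_c h = (ρ_m − ρ_c) r gives r = h ρ_c/(ρ_m − ρ_c), so h (1 + ρ_c/(ρ_m − ρ_c)) = Δ, i.e. h = Δ (ρ_m − ρ_c)/ρ_m.
h = 37.5 km × 455/3238 = 5.27 km.

5.27 km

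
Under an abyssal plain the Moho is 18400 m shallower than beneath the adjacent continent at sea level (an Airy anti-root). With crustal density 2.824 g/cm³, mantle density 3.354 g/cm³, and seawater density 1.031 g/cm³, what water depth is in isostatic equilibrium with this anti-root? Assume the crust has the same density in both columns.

5440 m

Replacing a thickness d of crust by seawater at the top must be balanced by replacing crust with mantle at the base: d (ρ_c − ρ_w) = a (ρ_m − ρ_c).
d = a (ρ_m − ρ_c)/(ρ_c − ρ_w) = 18400 m × 0.53/1.793 = 5440 m.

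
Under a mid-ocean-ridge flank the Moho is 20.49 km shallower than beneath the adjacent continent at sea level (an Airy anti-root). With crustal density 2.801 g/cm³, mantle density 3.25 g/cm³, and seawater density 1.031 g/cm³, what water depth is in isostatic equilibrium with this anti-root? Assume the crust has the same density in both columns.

5.2 km

Replacing a thickness d of crust by seawater at the top must be balanced by replacing crust with mantle at the base: d (ρ_c − ρ_w) = a (ρ_m − ρ_c).
d = a (ρ_m − ρ_c)/(ρ_c − ρ_w) = 20.49 km × 0.449/1.77 = 5.2 km.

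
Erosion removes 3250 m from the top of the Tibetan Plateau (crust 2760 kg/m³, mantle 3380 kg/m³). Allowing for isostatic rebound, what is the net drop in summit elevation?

Rebound u = e ρ_c/ρ_m = 3250 m × 2760/3380 = 2654 m.
Net surface drop = e − u = 3250 m − 2654 m = e (ρ_m − ρ_c)/ρ_m = 596 m.

596 m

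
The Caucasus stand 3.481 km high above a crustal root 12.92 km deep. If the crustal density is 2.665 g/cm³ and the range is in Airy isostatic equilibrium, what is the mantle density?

Airy balance: ρ_c h = (ρ_m − ρ_c) r → ρ_m = ρ_c (1 + h/r).
ρ_m = 2.665 × (1 + 3.481 km/12.92 km) = 3.38 g/cm³.

3.38 g/cm³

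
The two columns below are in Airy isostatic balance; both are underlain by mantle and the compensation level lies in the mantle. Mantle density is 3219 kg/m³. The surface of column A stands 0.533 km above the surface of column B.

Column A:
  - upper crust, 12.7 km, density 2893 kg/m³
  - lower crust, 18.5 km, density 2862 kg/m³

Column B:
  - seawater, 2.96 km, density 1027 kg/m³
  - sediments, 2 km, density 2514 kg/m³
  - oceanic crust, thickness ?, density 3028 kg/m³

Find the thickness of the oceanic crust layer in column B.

5.92 km

Take the compensation level at the base of the deeper column (depth z_c below the surface of column A) and equate Σ ρ_i t_i down to z_c; mantle fills any gap and the z_c terms cancel.
Column A: 12.7×2893 + 18.5×2862 + (z_c − 31.2)×3219
Column B: 0.533×0 + 2.96×1027 + 2×2514 + x×3028 + (z_c − 0.533 − 4.96 − x)×3219
The z_c×3219 term appears on both sides and cancels. Collect the known terms of each column as K = Σ(ρt)_known − 3219 × (depth of known layers): K_A = 89688.1 − 3219×31.2 = −10744.7; K_B = 8067.92 − 3219×(0.533 + 4.96) = −9614.047.
Balance: K_A = K_B − x×(3219 − 3028), so x = (K_B − K_A)/(3219 − 3028) = 1130.65/191 = 5.92 km.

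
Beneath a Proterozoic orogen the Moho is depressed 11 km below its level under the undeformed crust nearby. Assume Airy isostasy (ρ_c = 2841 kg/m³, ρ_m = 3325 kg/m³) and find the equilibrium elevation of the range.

1.87 km

For local isostatic compensation: ρ_c h = (ρ_m − ρ_c) r.
h = r (ρ_m − ρ_c) / ρ_c = 11 km × (3325 − 2841) / 2841 = 1.87 km.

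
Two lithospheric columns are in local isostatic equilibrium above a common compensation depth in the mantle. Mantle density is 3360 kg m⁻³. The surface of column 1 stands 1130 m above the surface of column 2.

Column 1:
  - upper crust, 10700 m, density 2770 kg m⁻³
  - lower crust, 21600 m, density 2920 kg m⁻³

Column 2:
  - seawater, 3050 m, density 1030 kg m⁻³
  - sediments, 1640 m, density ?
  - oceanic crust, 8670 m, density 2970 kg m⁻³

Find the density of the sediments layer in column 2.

2430 kg m⁻³

Take the compensation level at the base of the deeper column (depth z_c below the surface of column 1) and equate Σ ρ_i t_i down to z_c; mantle fills any gap and the z_c terms cancel.
Column 1: 10700×2770 + 21600×2920 + (z_c − 32300)×3360
Column 2: 1130×0 + 3050×1030 + 1640×ρ + 8670×2970 + (z_c − 1130 − 13360)×3360
The z_c×3360 term appears on both sides and cancels. Collect the known terms of each column as K = Σ(ρt)_known − 3360 × (depth of known layers): K_1 = 92711000 − 3360×32300 = −15817000; K_2 = 28891400 − 3360×(1130 + 13360) = −19795000.
Balance: K_1 = K_2 + 1640×ρ, so ρ = (K_1 − K_2)/1640 = 3978000/1640 = 2430 kg m⁻³.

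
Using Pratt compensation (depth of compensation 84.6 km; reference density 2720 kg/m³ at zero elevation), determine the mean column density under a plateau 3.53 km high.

2610 kg/m³

Pratt balance: ρ_ref D = ρ (D + h).
ρ = ρ_ref D/(D + h) = 2720 × 84.6 km/(84.6 km + 3.53 km) = 2610 kg/m³.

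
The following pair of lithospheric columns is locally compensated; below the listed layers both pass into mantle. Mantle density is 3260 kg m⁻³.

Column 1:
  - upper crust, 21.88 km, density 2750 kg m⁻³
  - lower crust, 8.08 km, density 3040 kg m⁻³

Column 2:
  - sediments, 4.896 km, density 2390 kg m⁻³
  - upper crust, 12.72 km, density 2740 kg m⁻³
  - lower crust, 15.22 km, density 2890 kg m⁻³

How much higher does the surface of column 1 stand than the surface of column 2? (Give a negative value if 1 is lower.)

For any compensation level in the mantle, the mantle terms cancel and isostasy reduces to e = (Σt_1 − Σt_2) − (Σ(ρt)_1 − Σ(ρt)_2) / ρ_m.
Σt_1 = 29.96 km; Σt_2 = 32.836 km; Σ(ρt)_1 = 84733.2; Σ(ρt)_2 = 90540.04 (in km·kg m⁻³).
e = (29.96 − 32.836) − (84733.2 − 90540.04) / 3260 = −1.09 km.

−1.09 km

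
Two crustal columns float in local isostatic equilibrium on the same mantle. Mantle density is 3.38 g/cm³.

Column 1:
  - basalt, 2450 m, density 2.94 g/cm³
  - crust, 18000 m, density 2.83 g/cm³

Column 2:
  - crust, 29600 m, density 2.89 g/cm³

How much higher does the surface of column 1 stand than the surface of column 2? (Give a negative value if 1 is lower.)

For any compensation level in the mantle, the mantle terms cancel and isostasy reduces to e = (Σt_1 − Σt_2) − (Σ(ρt)_1 − Σ(ρt)_2) / ρ_m.
Σt_1 = 20450 m; Σt_2 = 29600 m; Σ(ρt)_1 = 58143; Σ(ρt)_2 = 85544 (in m·g/cm³).
e = (20450 − 29600) − (58143 − 85544) / 3.38 = −1040 m.

−1040 m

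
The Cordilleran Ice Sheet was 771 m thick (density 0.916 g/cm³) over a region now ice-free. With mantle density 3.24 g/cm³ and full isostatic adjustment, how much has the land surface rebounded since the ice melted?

218 m

Removing the load lets mantle flow back in; uplift u satisfies ρ_ice t = ρ_m u.
u = t ρ_ice/ρ_m = 771 m × 0.916/3.24 = 218 m.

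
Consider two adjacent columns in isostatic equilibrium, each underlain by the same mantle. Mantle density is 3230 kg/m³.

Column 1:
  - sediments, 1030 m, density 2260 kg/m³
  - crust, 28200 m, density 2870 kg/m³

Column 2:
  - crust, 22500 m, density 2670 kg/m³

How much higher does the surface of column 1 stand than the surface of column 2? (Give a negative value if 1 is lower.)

−449 m

For any compensation level in the mantle, the mantle terms cancel and isostasy reduces to e = (Σt_1 − Σt_2) − (Σ(ρt)_1 − Σ(ρt)_2) / ρ_m.
Σt_1 = 29230 m; Σt_2 = 22500 m; Σ(ρt)_1 = 83261800; Σ(ρt)_2 = 60075000 (in m·kg/m³).
e = (29230 − 22500) − (83261800 − 60075000) / 3230 = −449 m.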